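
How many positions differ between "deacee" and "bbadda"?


Comparing "deacee" and "bbadda" position by position:
  Position 0: 'd' vs 'b' => DIFFER
  Position 1: 'e' vs 'b' => DIFFER
  Position 2: 'a' vs 'a' => same
  Position 3: 'c' vs 'd' => DIFFER
  Position 4: 'e' vs 'd' => DIFFER
  Position 5: 'e' vs 'a' => DIFFER
Positions that differ: 5

5


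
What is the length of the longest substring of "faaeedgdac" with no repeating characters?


Input: "faaeedgdac"
Sliding window (track last position of each char):
  Position 0 ('f'): window [0,0] length 1 -- new best
  Position 1 ('a'): window [0,1] length 2 -- new best
  Position 2 ('a'): repeat (last at 1), move window start to 2
  Position 2 ('a'): window [2,2] length 1
  Position 3 ('e'): window [2,3] length 2
  Position 4 ('e'): repeat (last at 3), move window start to 4
  Position 4 ('e'): window [4,4] length 1
  Position 5 ('d'): window [4,5] length 2
  Position 6 ('g'): window [4,6] length 3 -- new best
  Position 7 ('d'): repeat (last at 5), move window start to 6
  Position 7 ('d'): window [6,7] length 2
  Position 8 ('a'): window [6,8] length 3
  Position 9 ('c'): window [6,9] length 4 -- new best
Longest substring with no repeats: "gdac" with length 4

4


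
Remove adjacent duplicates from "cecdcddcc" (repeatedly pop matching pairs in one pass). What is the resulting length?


Input: cecdcddcc
Stack-based adjacent duplicate removal:
  Read 'c': push. Stack: c
  Read 'e': push. Stack: ce
  Read 'c': push. Stack: cec
  Read 'd': push. Stack: cecd
  Read 'c': push. Stack: cecdc
  Read 'd': push. Stack: cecdcd
  Read 'd': matches stack top 'd' => pop. Stack: cecdc
  Read 'c': matches stack top 'c' => pop. Stack: cecd
  Read 'c': push. Stack: cecdc
Final stack: "cecdc" (length 5)

5


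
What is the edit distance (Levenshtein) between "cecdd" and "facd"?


Computing edit distance: "cecdd" -> "facd"
DP table:
           f    a    c    d
      0    1    2    3    4
  c   1    1    2    2    3
  e   2    2    2    3    3
  c   3    3    3    2    3
  d   4    4    4    3    2
  d   5    5    5    4    3
Edit distance = dp[5][4] = 3

3


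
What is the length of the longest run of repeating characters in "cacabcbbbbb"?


Input: "cacabcbbbbb"
Scanning for longest run:
  Position 1 ('a'): new char, reset run to 1
  Position 2 ('c'): new char, reset run to 1
  Position 3 ('a'): new char, reset run to 1
  Position 4 ('b'): new char, reset run to 1
  Position 5 ('c'): new char, reset run to 1
  Position 6 ('b'): new char, reset run to 1
  Position 7 ('b'): continues run of 'b', length=2
  Position 8 ('b'): continues run of 'b', length=3
  Position 9 ('b'): continues run of 'b', length=4
  Position 10 ('b'): continues run of 'b', length=5
Longest run: 'b' with length 5

5


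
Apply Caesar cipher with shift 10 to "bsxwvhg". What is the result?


Caesar cipher: shift "bsxwvhg" by 10
  'b' (pos 1) + 10 = pos 11 = 'l'
  's' (pos 18) + 10 = pos 2 = 'c'
  'x' (pos 23) + 10 = pos 7 = 'h'
  'w' (pos 22) + 10 = pos 6 = 'g'
  'v' (pos 21) + 10 = pos 5 = 'f'
  'h' (pos 7) + 10 = pos 17 = 'r'
  'g' (pos 6) + 10 = pos 16 = 'q'
Result: lchgfrq

lchgfrq


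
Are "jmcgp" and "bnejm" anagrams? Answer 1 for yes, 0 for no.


Strings: "jmcgp", "bnejm"
Sorted first:  cgjmp
Sorted second: bejmn
Differ at position 0: 'c' vs 'b' => not anagrams

0


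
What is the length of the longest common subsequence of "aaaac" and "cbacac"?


LCS of "aaaac" and "cbacac"
DP table:
           c    b    a    c    a    c
      0    0    0    0    0    0    0
  a   0    0    0    1    1    1    1
  a   0    0    0    1    1    2    2
  a   0    0    0    1    1    2    2
  a   0    0    0    1    1    2    2
  c   0    1    1    1    2    2    3
LCS length = dp[5][6] = 3

3


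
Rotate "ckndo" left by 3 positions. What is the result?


Input: "ckndo", rotate left by 3
First 3 characters: "ckn"
Remaining characters: "do"
Concatenate remaining + first: "do" + "ckn" = "dockn"

dockn


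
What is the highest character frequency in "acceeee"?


Input: acceeee
Character counts:
  'a': 1
  'c': 2
  'e': 4
Maximum frequency: 4

4


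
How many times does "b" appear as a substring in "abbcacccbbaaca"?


Searching for "b" in "abbcacccbbaaca"
Scanning each position:
  Position 0: "a" => no
  Position 1: "b" => MATCH
  Position 2: "b" => MATCH
  Position 3: "c" => no
  Position 4: "a" => no
  Position 5: "c" => no
  Position 6: "c" => no
  Position 7: "c" => no
  Position 8: "b" => MATCH
  Position 9: "b" => MATCH
  Position 10: "a" => no
  Position 11: "a" => no
  Position 12: "c" => no
  Position 13: "a" => no
Total occurrences: 4

4


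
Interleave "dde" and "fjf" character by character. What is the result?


Interleaving "dde" and "fjf":
  Position 0: 'd' from first, 'f' from second => "df"
  Position 1: 'd' from first, 'j' from second => "dj"
  Position 2: 'e' from first, 'f' from second => "ef"
Result: dfdjef

dfdjef


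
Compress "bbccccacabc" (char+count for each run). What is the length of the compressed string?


Input: bbccccacabc
Runs:
  'b' x 2 => "b2"
  'c' x 4 => "c4"
  'a' x 1 => "a1"
  'c' x 1 => "c1"
  'a' x 1 => "a1"
  'b' x 1 => "b1"
  'c' x 1 => "c1"
Compressed: "b2c4a1c1a1b1c1"
Compressed length: 14

14


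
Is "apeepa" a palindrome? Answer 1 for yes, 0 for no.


Input: apeepa
Reversed: apeepa
  Compare pos 0 ('a') with pos 5 ('a'): match
  Compare pos 1 ('p') with pos 4 ('p'): match
  Compare pos 2 ('e') with pos 3 ('e'): match
Result: palindrome

1


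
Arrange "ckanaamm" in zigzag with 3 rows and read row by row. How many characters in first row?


Zigzag "ckanaamm" into 3 rows:
Placing characters:
  'c' => row 0
  'k' => row 1
  'a' => row 2
  'n' => row 1
  'a' => row 0
  'a' => row 1
  'm' => row 2
  'm' => row 1
Rows:
  Row 0: "ca"
  Row 1: "knam"
  Row 2: "am"
First row length: 2

2


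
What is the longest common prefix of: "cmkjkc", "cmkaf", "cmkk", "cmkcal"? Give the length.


Words: cmkjkc, cmkaf, cmkk, cmkcal
  Position 0: all 'c' => match
  Position 1: all 'm' => match
  Position 2: all 'k' => match
  Position 3: ('j', 'a', 'k', 'c') => mismatch, stop
LCP = "cmk" (length 3)

3


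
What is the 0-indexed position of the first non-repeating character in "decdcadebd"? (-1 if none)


Input: decdcadebd
Character frequencies:
  'a': 1
  'b': 1
  'c': 2
  'd': 4
  'e': 2
Scanning left to right for freq == 1:
  Position 0 ('d'): freq=4, skip
  Position 1 ('e'): freq=2, skip
  Position 2 ('c'): freq=2, skip
  Position 3 ('d'): freq=4, skip
  Position 4 ('c'): freq=2, skip
  Position 5 ('a'): unique! => answer = 5

5


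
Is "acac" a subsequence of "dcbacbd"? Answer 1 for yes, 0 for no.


Check if "acac" is a subsequence of "dcbacbd"
Greedy scan:
  Position 0 ('d'): no match needed
  Position 1 ('c'): no match needed
  Position 2 ('b'): no match needed
  Position 3 ('a'): matches sub[0] = 'a'
  Position 4 ('c'): matches sub[1] = 'c'
  Position 5 ('b'): no match needed
  Position 6 ('d'): no match needed
Only matched 2/4 characters => not a subsequence

0


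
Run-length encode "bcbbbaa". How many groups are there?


Input: bcbbbaa
Scanning for consecutive runs:
  Group 1: 'b' x 1 (positions 0-0)
  Group 2: 'c' x 1 (positions 1-1)
  Group 3: 'b' x 3 (positions 2-4)
  Group 4: 'a' x 2 (positions 5-6)
Total groups: 4

4


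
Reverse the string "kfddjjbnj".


Input: kfddjjbnj
Reading characters right to left:
  Position 8: 'j'
  Position 7: 'n'
  Position 6: 'b'
  Position 5: 'j'
  Position 4: 'j'
  Position 3: 'd'
  Position 2: 'd'
  Position 1: 'f'
  Position 0: 'k'
Reversed: jnbjjddfk

jnbjjddfk


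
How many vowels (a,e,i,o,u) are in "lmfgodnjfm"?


Input: lmfgodnjfm
Checking each character:
  'l' at position 0: consonant
  'm' at position 1: consonant
  'f' at position 2: consonant
  'g' at position 3: consonant
  'o' at position 4: vowel (running total: 1)
  'd' at position 5: consonant
  'n' at position 6: consonant
  'j' at position 7: consonant
  'f' at position 8: consonant
  'm' at position 9: consonant
Total vowels: 1

1


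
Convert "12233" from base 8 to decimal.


Input: "12233" in base 8
Positional expansion:
  Digit '1' (value 1) x 8^4 = 4096
  Digit '2' (value 2) x 8^3 = 1024
  Digit '2' (value 2) x 8^2 = 128
  Digit '3' (value 3) x 8^1 = 24
  Digit '3' (value 3) x 8^0 = 3
Sum = 5275

5275


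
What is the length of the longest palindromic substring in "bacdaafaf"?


Input: "bacdaafaf"
Checking substrings for palindromes:
  [5:8] "afa" (len 3) => palindrome
  [6:9] "faf" (len 3) => palindrome
  [4:6] "aa" (len 2) => palindrome
Longest palindromic substring: "afa" with length 3

3


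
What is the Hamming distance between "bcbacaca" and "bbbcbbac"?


Comparing "bcbacaca" and "bbbcbbac" position by position:
  Position 0: 'b' vs 'b' => same
  Position 1: 'c' vs 'b' => differ
  Position 2: 'b' vs 'b' => same
  Position 3: 'a' vs 'c' => differ
  Position 4: 'c' vs 'b' => differ
  Position 5: 'a' vs 'b' => differ
  Position 6: 'c' vs 'a' => differ
  Position 7: 'a' vs 'c' => differ
Total differences (Hamming distance): 6

6


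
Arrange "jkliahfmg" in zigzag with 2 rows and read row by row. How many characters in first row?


Zigzag "jkliahfmg" into 2 rows:
Placing characters:
  'j' => row 0
  'k' => row 1
  'l' => row 0
  'i' => row 1
  'a' => row 0
  'h' => row 1
  'f' => row 0
  'm' => row 1
  'g' => row 0
Rows:
  Row 0: "jlafg"
  Row 1: "kihm"
First row length: 5

5


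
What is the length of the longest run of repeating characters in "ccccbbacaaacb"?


Input: "ccccbbacaaacb"
Scanning for longest run:
  Position 1 ('c'): continues run of 'c', length=2
  Position 2 ('c'): continues run of 'c', length=3
  Position 3 ('c'): continues run of 'c', length=4
  Position 4 ('b'): new char, reset run to 1
  Position 5 ('b'): continues run of 'b', length=2
  Position 6 ('a'): new char, reset run to 1
  Position 7 ('c'): new char, reset run to 1
  Position 8 ('a'): new char, reset run to 1
  Position 9 ('a'): continues run of 'a', length=2
  Position 10 ('a'): continues run of 'a', length=3
  Position 11 ('c'): new char, reset run to 1
  Position 12 ('b'): new char, reset run to 1
Longest run: 'c' with length 4

4


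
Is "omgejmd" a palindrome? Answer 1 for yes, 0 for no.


Input: omgejmd
Reversed: dmjegmo
  Compare pos 0 ('o') with pos 6 ('d'): MISMATCH
  Compare pos 1 ('m') with pos 5 ('m'): match
  Compare pos 2 ('g') with pos 4 ('j'): MISMATCH
Result: not a palindrome

0


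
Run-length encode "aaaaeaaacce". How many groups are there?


Input: aaaaeaaacce
Scanning for consecutive runs:
  Group 1: 'a' x 4 (positions 0-3)
  Group 2: 'e' x 1 (positions 4-4)
  Group 3: 'a' x 3 (positions 5-7)
  Group 4: 'c' x 2 (positions 8-9)
  Group 5: 'e' x 1 (positions 10-10)
Total groups: 5

5


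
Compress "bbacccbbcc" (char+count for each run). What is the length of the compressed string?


Input: bbacccbbcc
Runs:
  'b' x 2 => "b2"
  'a' x 1 => "a1"
  'c' x 3 => "c3"
  'b' x 2 => "b2"
  'c' x 2 => "c2"
Compressed: "b2a1c3b2c2"
Compressed length: 10

10


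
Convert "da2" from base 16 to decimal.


Input: "da2" in base 16
Positional expansion:
  Digit 'd' (value 13) x 16^2 = 3328
  Digit 'a' (value 10) x 16^1 = 160
  Digit '2' (value 2) x 16^0 = 2
Sum = 3490

3490


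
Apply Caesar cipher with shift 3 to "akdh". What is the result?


Caesar cipher: shift "akdh" by 3
  'a' (pos 0) + 3 = pos 3 = 'd'
  'k' (pos 10) + 3 = pos 13 = 'n'
  'd' (pos 3) + 3 = pos 6 = 'g'
  'h' (pos 7) + 3 = pos 10 = 'k'
Result: dngk

dngk


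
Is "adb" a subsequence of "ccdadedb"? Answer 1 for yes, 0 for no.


Check if "adb" is a subsequence of "ccdadedb"
Greedy scan:
  Position 0 ('c'): no match needed
  Position 1 ('c'): no match needed
  Position 2 ('d'): no match needed
  Position 3 ('a'): matches sub[0] = 'a'
  Position 4 ('d'): matches sub[1] = 'd'
  Position 5 ('e'): no match needed
  Position 6 ('d'): no match needed
  Position 7 ('b'): matches sub[2] = 'b'
All 3 characters matched => is a subsequence

1


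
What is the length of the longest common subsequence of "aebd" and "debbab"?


LCS of "aebd" and "debbab"
DP table:
           d    e    b    b    a    b
      0    0    0    0    0    0    0
  a   0    0    0    0    0    1    1
  e   0    0    1    1    1    1    1
  b   0    0    1    2    2    2    2
  d   0    1    1    2    2    2    2
LCS length = dp[4][6] = 2

2


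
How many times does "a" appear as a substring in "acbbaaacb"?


Searching for "a" in "acbbaaacb"
Scanning each position:
  Position 0: "a" => MATCH
  Position 1: "c" => no
  Position 2: "b" => no
  Position 3: "b" => no
  Position 4: "a" => MATCH
  Position 5: "a" => MATCH
  Position 6: "a" => MATCH
  Position 7: "c" => no
  Position 8: "b" => no
Total occurrences: 4

4


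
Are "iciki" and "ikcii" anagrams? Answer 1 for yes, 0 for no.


Strings: "iciki", "ikcii"
Sorted first:  ciiik
Sorted second: ciiik
Sorted forms match => anagrams

1


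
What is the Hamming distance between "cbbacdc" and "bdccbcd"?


Comparing "cbbacdc" and "bdccbcd" position by position:
  Position 0: 'c' vs 'b' => differ
  Position 1: 'b' vs 'd' => differ
  Position 2: 'b' vs 'c' => differ
  Position 3: 'a' vs 'c' => differ
  Position 4: 'c' vs 'b' => differ
  Position 5: 'd' vs 'c' => differ
  Position 6: 'c' vs 'd' => differ
Total differences (Hamming distance): 7

7


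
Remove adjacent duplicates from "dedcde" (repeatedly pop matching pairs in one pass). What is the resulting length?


Input: dedcde
Stack-based adjacent duplicate removal:
  Read 'd': push. Stack: d
  Read 'e': push. Stack: de
  Read 'd': push. Stack: ded
  Read 'c': push. Stack: dedc
  Read 'd': push. Stack: dedcd
  Read 'e': push. Stack: dedcde
Final stack: "dedcde" (length 6)

6


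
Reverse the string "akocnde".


Input: akocnde
Reading characters right to left:
  Position 6: 'e'
  Position 5: 'd'
  Position 4: 'n'
  Position 3: 'c'
  Position 2: 'o'
  Position 1: 'k'
  Position 0: 'a'
Reversed: edncoka

edncoka


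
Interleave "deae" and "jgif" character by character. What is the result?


Interleaving "deae" and "jgif":
  Position 0: 'd' from first, 'j' from second => "dj"
  Position 1: 'e' from first, 'g' from second => "eg"
  Position 2: 'a' from first, 'i' from second => "ai"
  Position 3: 'e' from first, 'f' from second => "ef"
Result: djegaief

djegaief


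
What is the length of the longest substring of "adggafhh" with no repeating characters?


Input: "adggafhh"
Sliding window (track last position of each char):
  Position 0 ('a'): window [0,0] length 1 -- new best
  Position 1 ('d'): window [0,1] length 2 -- new best
  Position 2 ('g'): window [0,2] length 3 -- new best
  Position 3 ('g'): repeat (last at 2), move window start to 3
  Position 3 ('g'): window [3,3] length 1
  Position 4 ('a'): window [3,4] length 2
  Position 5 ('f'): window [3,5] length 3
  Position 6 ('h'): window [3,6] length 4 -- new best
  Position 7 ('h'): repeat (last at 6), move window start to 7
  Position 7 ('h'): window [7,7] length 1
Longest substring with no repeats: "gafh" with length 4

4


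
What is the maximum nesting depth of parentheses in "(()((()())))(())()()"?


Input: "(()((()())))(())()()"
Tracking depth:
  Position 0 '(': depth becomes 1
  Position 1 '(': depth becomes 2
  Position 2 ')': depth becomes 1
  Position 3 '(': depth becomes 2
  Position 4 '(': depth becomes 3
  Position 5 '(': depth becomes 4
  Position 6 ')': depth becomes 3
  Position 7 '(': depth becomes 4
  Position 8 ')': depth becomes 3
  Position 9 ')': depth becomes 2
  Position 10 ')': depth becomes 1
  Position 11 ')': depth becomes 0
  Position 12 '(': depth becomes 1
  Position 13 '(': depth becomes 2
  Position 14 ')': depth becomes 1
  Position 15 ')': depth becomes 0
  Position 16 '(': depth becomes 1
  Position 17 ')': depth becomes 0
  Position 18 '(': depth becomes 1
  Position 19 ')': depth becomes 0
Maximum depth reached: 4

4


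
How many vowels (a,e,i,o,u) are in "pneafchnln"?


Input: pneafchnln
Checking each character:
  'p' at position 0: consonant
  'n' at position 1: consonant
  'e' at position 2: vowel (running total: 1)
  'a' at position 3: vowel (running total: 2)
  'f' at position 4: consonant
  'c' at position 5: consonant
  'h' at position 6: consonant
  'n' at position 7: consonant
  'l' at position 8: consonant
  'n' at position 9: consonant
Total vowels: 2

2


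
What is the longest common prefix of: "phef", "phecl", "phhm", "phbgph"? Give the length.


Words: phef, phecl, phhm, phbgph
  Position 0: all 'p' => match
  Position 1: all 'h' => match
  Position 2: ('e', 'e', 'h', 'b') => mismatch, stop
LCP = "ph" (length 2)

2


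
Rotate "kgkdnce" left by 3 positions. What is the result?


Input: "kgkdnce", rotate left by 3
First 3 characters: "kgk"
Remaining characters: "dnce"
Concatenate remaining + first: "dnce" + "kgk" = "dncekgk"

dncekgk


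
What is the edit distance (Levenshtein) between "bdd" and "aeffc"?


Computing edit distance: "bdd" -> "aeffc"
DP table:
           a    e    f    f    c
      0    1    2    3    4    5
  b   1    1    2    3    4    5
  d   2    2    2    3    4    5
  d   3    3    3    3    4    5
Edit distance = dp[3][5] = 5

5


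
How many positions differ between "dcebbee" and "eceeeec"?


Comparing "dcebbee" and "eceeeec" position by position:
  Position 0: 'd' vs 'e' => DIFFER
  Position 1: 'c' vs 'c' => same
  Position 2: 'e' vs 'e' => same
  Position 3: 'b' vs 'e' => DIFFER
  Position 4: 'b' vs 'e' => DIFFER
  Position 5: 'e' vs 'e' => same
  Position 6: 'e' vs 'c' => DIFFER
Positions that differ: 4

4


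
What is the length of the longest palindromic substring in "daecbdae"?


Input: "daecbdae"
Checking substrings for palindromes:
  No multi-char palindromic substrings found
Longest palindromic substring: "d" with length 1

1


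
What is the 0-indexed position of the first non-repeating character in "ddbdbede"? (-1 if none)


Input: ddbdbede
Character frequencies:
  'b': 2
  'd': 4
  'e': 2
Scanning left to right for freq == 1:
  Position 0 ('d'): freq=4, skip
  Position 1 ('d'): freq=4, skip
  Position 2 ('b'): freq=2, skip
  Position 3 ('d'): freq=4, skip
  Position 4 ('b'): freq=2, skip
  Position 5 ('e'): freq=2, skip
  Position 6 ('d'): freq=4, skip
  Position 7 ('e'): freq=2, skip
  No unique character found => answer = -1

-1


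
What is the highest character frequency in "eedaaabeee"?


Input: eedaaabeee
Character counts:
  'a': 3
  'b': 1
  'd': 1
  'e': 5
Maximum frequency: 5

5


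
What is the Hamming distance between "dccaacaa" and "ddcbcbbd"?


Comparing "dccaacaa" and "ddcbcbbd" position by position:
  Position 0: 'd' vs 'd' => same
  Position 1: 'c' vs 'd' => differ
  Position 2: 'c' vs 'c' => same
  Position 3: 'a' vs 'b' => differ
  Position 4: 'a' vs 'c' => differ
  Position 5: 'c' vs 'b' => differ
  Position 6: 'a' vs 'b' => differ
  Position 7: 'a' vs 'd' => differ
Total differences (Hamming distance): 6

6


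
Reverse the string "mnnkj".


Input: mnnkj
Reading characters right to left:
  Position 4: 'j'
  Position 3: 'k'
  Position 2: 'n'
  Position 1: 'n'
  Position 0: 'm'
Reversed: jknnm

jknnm


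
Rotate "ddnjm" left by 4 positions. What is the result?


Input: "ddnjm", rotate left by 4
First 4 characters: "ddnj"
Remaining characters: "m"
Concatenate remaining + first: "m" + "ddnj" = "mddnj"

mddnj


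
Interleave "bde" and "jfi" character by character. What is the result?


Interleaving "bde" and "jfi":
  Position 0: 'b' from first, 'j' from second => "bj"
  Position 1: 'd' from first, 'f' from second => "df"
  Position 2: 'e' from first, 'i' from second => "ei"
Result: bjdfei

bjdfei


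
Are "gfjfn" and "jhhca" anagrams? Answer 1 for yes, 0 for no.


Strings: "gfjfn", "jhhca"
Sorted first:  ffgjn
Sorted second: achhj
Differ at position 0: 'f' vs 'a' => not anagrams

0


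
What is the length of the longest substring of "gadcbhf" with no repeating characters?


Input: "gadcbhf"
Sliding window (track last position of each char):
  Position 0 ('g'): window [0,0] length 1 -- new best
  Position 1 ('a'): window [0,1] length 2 -- new best
  Position 2 ('d'): window [0,2] length 3 -- new best
  Position 3 ('c'): window [0,3] length 4 -- new best
  Position 4 ('b'): window [0,4] length 5 -- new best
  Position 5 ('h'): window [0,5] length 6 -- new best
  Position 6 ('f'): window [0,6] length 7 -- new best
Longest substring with no repeats: "gadcbhf" with length 7

7


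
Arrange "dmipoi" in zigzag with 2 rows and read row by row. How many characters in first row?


Zigzag "dmipoi" into 2 rows:
Placing characters:
  'd' => row 0
  'm' => row 1
  'i' => row 0
  'p' => row 1
  'o' => row 0
  'i' => row 1
Rows:
  Row 0: "dio"
  Row 1: "mpi"
First row length: 3

3


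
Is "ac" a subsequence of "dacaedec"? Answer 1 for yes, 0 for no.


Check if "ac" is a subsequence of "dacaedec"
Greedy scan:
  Position 0 ('d'): no match needed
  Position 1 ('a'): matches sub[0] = 'a'
  Position 2 ('c'): matches sub[1] = 'c'
  Position 3 ('a'): no match needed
  Position 4 ('e'): no match needed
  Position 5 ('d'): no match needed
  Position 6 ('e'): no match needed
  Position 7 ('c'): no match needed
All 2 characters matched => is a subsequence

1


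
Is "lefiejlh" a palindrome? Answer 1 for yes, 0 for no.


Input: lefiejlh
Reversed: hljeifel
  Compare pos 0 ('l') with pos 7 ('h'): MISMATCH
  Compare pos 1 ('e') with pos 6 ('l'): MISMATCH
  Compare pos 2 ('f') with pos 5 ('j'): MISMATCH
  Compare pos 3 ('i') with pos 4 ('e'): MISMATCH
Result: not a palindrome

0


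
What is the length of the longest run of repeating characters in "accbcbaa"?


Input: "accbcbaa"
Scanning for longest run:
  Position 1 ('c'): new char, reset run to 1
  Position 2 ('c'): continues run of 'c', length=2
  Position 3 ('b'): new char, reset run to 1
  Position 4 ('c'): new char, reset run to 1
  Position 5 ('b'): new char, reset run to 1
  Position 6 ('a'): new char, reset run to 1
  Position 7 ('a'): continues run of 'a', length=2
Longest run: 'c' with length 2

2


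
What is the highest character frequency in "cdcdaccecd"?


Input: cdcdaccecd
Character counts:
  'a': 1
  'c': 5
  'd': 3
  'e': 1
Maximum frequency: 5

5


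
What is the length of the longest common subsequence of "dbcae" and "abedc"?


LCS of "dbcae" and "abedc"
DP table:
           a    b    e    d    c
      0    0    0    0    0    0
  d   0    0    0    0    1    1
  b   0    0    1    1    1    1
  c   0    0    1    1    1    2
  a   0    1    1    1    1    2
  e   0    1    1    2    2    2
LCS length = dp[5][5] = 2

2


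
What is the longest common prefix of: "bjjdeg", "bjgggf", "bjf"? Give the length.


Words: bjjdeg, bjgggf, bjf
  Position 0: all 'b' => match
  Position 1: all 'j' => match
  Position 2: ('j', 'g', 'f') => mismatch, stop
LCP = "bj" (length 2)

2


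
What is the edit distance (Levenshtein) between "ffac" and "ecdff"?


Computing edit distance: "ffac" -> "ecdff"
DP table:
           e    c    d    f    f
      0    1    2    3    4    5
  f   1    1    2    3    3    4
  f   2    2    2    3    3    3
  a   3    3    3    3    4    4
  c   4    4    3    4    4    5
Edit distance = dp[4][5] = 5

5


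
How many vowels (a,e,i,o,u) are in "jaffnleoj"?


Input: jaffnleoj
Checking each character:
  'j' at position 0: consonant
  'a' at position 1: vowel (running total: 1)
  'f' at position 2: consonant
  'f' at position 3: consonant
  'n' at position 4: consonant
  'l' at position 5: consonant
  'e' at position 6: vowel (running total: 2)
  'o' at position 7: vowel (running total: 3)
  'j' at position 8: consonant
Total vowels: 3

3


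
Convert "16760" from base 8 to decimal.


Input: "16760" in base 8
Positional expansion:
  Digit '1' (value 1) x 8^4 = 4096
  Digit '6' (value 6) x 8^3 = 3072
  Digit '7' (value 7) x 8^2 = 448
  Digit '6' (value 6) x 8^1 = 48
  Digit '0' (value 0) x 8^0 = 0
Sum = 7664

7664


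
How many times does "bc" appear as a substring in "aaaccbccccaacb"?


Searching for "bc" in "aaaccbccccaacb"
Scanning each position:
  Position 0: "aa" => no
  Position 1: "aa" => no
  Position 2: "ac" => no
  Position 3: "cc" => no
  Position 4: "cb" => no
  Position 5: "bc" => MATCH
  Position 6: "cc" => no
  Position 7: "cc" => no
  Position 8: "cc" => no
  Position 9: "ca" => no
  Position 10: "aa" => no
  Position 11: "ac" => no
  Position 12: "cb" => no
Total occurrences: 1

1


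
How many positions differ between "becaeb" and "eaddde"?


Comparing "becaeb" and "eaddde" position by position:
  Position 0: 'b' vs 'e' => DIFFER
  Position 1: 'e' vs 'a' => DIFFER
  Position 2: 'c' vs 'd' => DIFFER
  Position 3: 'a' vs 'd' => DIFFER
  Position 4: 'e' vs 'd' => DIFFER
  Position 5: 'b' vs 'e' => DIFFER
Positions that differ: 6

6


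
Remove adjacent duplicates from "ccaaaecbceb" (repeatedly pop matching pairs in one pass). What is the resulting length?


Input: ccaaaecbceb
Stack-based adjacent duplicate removal:
  Read 'c': push. Stack: c
  Read 'c': matches stack top 'c' => pop. Stack: (empty)
  Read 'a': push. Stack: a
  Read 'a': matches stack top 'a' => pop. Stack: (empty)
  Read 'a': push. Stack: a
  Read 'e': push. Stack: ae
  Read 'c': push. Stack: aec
  Read 'b': push. Stack: aecb
  Read 'c': push. Stack: aecbc
  Read 'e': push. Stack: aecbce
  Read 'b': push. Stack: aecbceb
Final stack: "aecbceb" (length 7)

7


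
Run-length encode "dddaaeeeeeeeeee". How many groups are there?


Input: dddaaeeeeeeeeee
Scanning for consecutive runs:
  Group 1: 'd' x 3 (positions 0-2)
  Group 2: 'a' x 2 (positions 3-4)
  Group 3: 'e' x 10 (positions 5-14)
Total groups: 3

3


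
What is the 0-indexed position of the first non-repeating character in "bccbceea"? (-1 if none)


Input: bccbceea
Character frequencies:
  'a': 1
  'b': 2
  'c': 3
  'e': 2
Scanning left to right for freq == 1:
  Position 0 ('b'): freq=2, skip
  Position 1 ('c'): freq=3, skip
  Position 2 ('c'): freq=3, skip
  Position 3 ('b'): freq=2, skip
  Position 4 ('c'): freq=3, skip
  Position 5 ('e'): freq=2, skip
  Position 6 ('e'): freq=2, skip
  Position 7 ('a'): unique! => answer = 7

7


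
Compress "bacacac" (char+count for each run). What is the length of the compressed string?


Input: bacacac
Runs:
  'b' x 1 => "b1"
  'a' x 1 => "a1"
  'c' x 1 => "c1"
  'a' x 1 => "a1"
  'c' x 1 => "c1"
  'a' x 1 => "a1"
  'c' x 1 => "c1"
Compressed: "b1a1c1a1c1a1c1"
Compressed length: 14

14


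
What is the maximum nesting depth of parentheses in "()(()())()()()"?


Input: "()(()())()()()"
Tracking depth:
  Position 0 '(': depth becomes 1
  Position 1 ')': depth becomes 0
  Position 2 '(': depth becomes 1
  Position 3 '(': depth becomes 2
  Position 4 ')': depth becomes 1
  Position 5 '(': depth becomes 2
  Position 6 ')': depth becomes 1
  Position 7 ')': depth becomes 0
  Position 8 '(': depth becomes 1
  Position 9 ')': depth becomes 0
  Position 10 '(': depth becomes 1
  Position 11 ')': depth becomes 0
  Position 12 '(': depth becomes 1
  Position 13 ')': depth becomes 0
Maximum depth reached: 2

2


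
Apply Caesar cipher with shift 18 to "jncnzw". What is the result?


Caesar cipher: shift "jncnzw" by 18
  'j' (pos 9) + 18 = pos 1 = 'b'
  'n' (pos 13) + 18 = pos 5 = 'f'
  'c' (pos 2) + 18 = pos 20 = 'u'
  'n' (pos 13) + 18 = pos 5 = 'f'
  'z' (pos 25) + 18 = pos 17 = 'r'
  'w' (pos 22) + 18 = pos 14 = 'o'
Result: bfufro

bfufro


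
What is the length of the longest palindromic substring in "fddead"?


Input: "fddead"
Checking substrings for palindromes:
  [1:3] "dd" (len 2) => palindrome
Longest palindromic substring: "dd" with length 2

2


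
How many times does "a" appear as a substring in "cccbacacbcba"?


Searching for "a" in "cccbacacbcba"
Scanning each position:
  Position 0: "c" => no
  Position 1: "c" => no
  Position 2: "c" => no
  Position 3: "b" => no
  Position 4: "a" => MATCH
  Position 5: "c" => no
  Position 6: "a" => MATCH
  Position 7: "c" => no
  Position 8: "b" => no
  Position 9: "c" => no
  Position 10: "b" => no
  Position 11: "a" => MATCH
Total occurrences: 3

3


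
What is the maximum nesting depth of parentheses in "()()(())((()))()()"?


Input: "()()(())((()))()()"
Tracking depth:
  Position 0 '(': depth becomes 1
  Position 1 ')': depth becomes 0
  Position 2 '(': depth becomes 1
  Position 3 ')': depth becomes 0
  Position 4 '(': depth becomes 1
  Position 5 '(': depth becomes 2
  Position 6 ')': depth becomes 1
  Position 7 ')': depth becomes 0
  Position 8 '(': depth becomes 1
  Position 9 '(': depth becomes 2
  Position 10 '(': depth becomes 3
  Position 11 ')': depth becomes 2
  Position 12 ')': depth becomes 1
  Position 13 ')': depth becomes 0
  Position 14 '(': depth becomes 1
  Position 15 ')': depth becomes 0
  Position 16 '(': depth becomes 1
  Position 17 ')': depth becomes 0
Maximum depth reached: 3

3


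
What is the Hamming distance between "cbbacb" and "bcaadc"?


Comparing "cbbacb" and "bcaadc" position by position:
  Position 0: 'c' vs 'b' => differ
  Position 1: 'b' vs 'c' => differ
  Position 2: 'b' vs 'a' => differ
  Position 3: 'a' vs 'a' => same
  Position 4: 'c' vs 'd' => differ
  Position 5: 'b' vs 'c' => differ
Total differences (Hamming distance): 5

5


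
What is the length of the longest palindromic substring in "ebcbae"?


Input: "ebcbae"
Checking substrings for palindromes:
  [1:4] "bcb" (len 3) => palindrome
Longest palindromic substring: "bcb" with length 3

3


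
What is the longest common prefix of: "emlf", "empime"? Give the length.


Words: emlf, empime
  Position 0: all 'e' => match
  Position 1: all 'm' => match
  Position 2: ('l', 'p') => mismatch, stop
LCP = "em" (length 2)

2


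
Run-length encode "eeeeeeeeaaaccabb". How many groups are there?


Input: eeeeeeeeaaaccabb
Scanning for consecutive runs:
  Group 1: 'e' x 8 (positions 0-7)
  Group 2: 'a' x 3 (positions 8-10)
  Group 3: 'c' x 2 (positions 11-12)
  Group 4: 'a' x 1 (positions 13-13)
  Group 5: 'b' x 2 (positions 14-15)
Total groups: 5

5


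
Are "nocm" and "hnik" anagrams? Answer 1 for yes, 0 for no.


Strings: "nocm", "hnik"
Sorted first:  cmno
Sorted second: hikn
Differ at position 0: 'c' vs 'h' => not anagrams

0


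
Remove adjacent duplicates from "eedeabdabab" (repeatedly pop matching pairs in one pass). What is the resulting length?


Input: eedeabdabab
Stack-based adjacent duplicate removal:
  Read 'e': push. Stack: e
  Read 'e': matches stack top 'e' => pop. Stack: (empty)
  Read 'd': push. Stack: d
  Read 'e': push. Stack: de
  Read 'a': push. Stack: dea
  Read 'b': push. Stack: deab
  Read 'd': push. Stack: deabd
  Read 'a': push. Stack: deabda
  Read 'b': push. Stack: deabdab
  Read 'a': push. Stack: deabdaba
  Read 'b': push. Stack: deabdabab
Final stack: "deabdabab" (length 9)

9


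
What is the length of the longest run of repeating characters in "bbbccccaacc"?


Input: "bbbccccaacc"
Scanning for longest run:
  Position 1 ('b'): continues run of 'b', length=2
  Position 2 ('b'): continues run of 'b', length=3
  Position 3 ('c'): new char, reset run to 1
  Position 4 ('c'): continues run of 'c', length=2
  Position 5 ('c'): continues run of 'c', length=3
  Position 6 ('c'): continues run of 'c', length=4
  Position 7 ('a'): new char, reset run to 1
  Position 8 ('a'): continues run of 'a', length=2
  Position 9 ('c'): new char, reset run to 1
  Position 10 ('c'): continues run of 'c', length=2
Longest run: 'c' with length 4

4


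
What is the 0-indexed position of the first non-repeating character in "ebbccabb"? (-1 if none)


Input: ebbccabb
Character frequencies:
  'a': 1
  'b': 4
  'c': 2
  'e': 1
Scanning left to right for freq == 1:
  Position 0 ('e'): unique! => answer = 0

0


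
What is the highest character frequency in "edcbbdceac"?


Input: edcbbdceac
Character counts:
  'a': 1
  'b': 2
  'c': 3
  'd': 2
  'e': 2
Maximum frequency: 3

3


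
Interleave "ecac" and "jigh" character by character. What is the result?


Interleaving "ecac" and "jigh":
  Position 0: 'e' from first, 'j' from second => "ej"
  Position 1: 'c' from first, 'i' from second => "ci"
  Position 2: 'a' from first, 'g' from second => "ag"
  Position 3: 'c' from first, 'h' from second => "ch"
Result: ejciagch

ejciagch


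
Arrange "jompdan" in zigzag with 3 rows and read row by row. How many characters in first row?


Zigzag "jompdan" into 3 rows:
Placing characters:
  'j' => row 0
  'o' => row 1
  'm' => row 2
  'p' => row 1
  'd' => row 0
  'a' => row 1
  'n' => row 2
Rows:
  Row 0: "jd"
  Row 1: "opa"
  Row 2: "mn"
First row length: 2

2


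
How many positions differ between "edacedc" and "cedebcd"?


Comparing "edacedc" and "cedebcd" position by position:
  Position 0: 'e' vs 'c' => DIFFER
  Position 1: 'd' vs 'e' => DIFFER
  Position 2: 'a' vs 'd' => DIFFER
  Position 3: 'c' vs 'e' => DIFFER
  Position 4: 'e' vs 'b' => DIFFER
  Position 5: 'd' vs 'c' => DIFFER
  Position 6: 'c' vs 'd' => DIFFER
Positions that differ: 7

7


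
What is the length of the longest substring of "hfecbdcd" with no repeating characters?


Input: "hfecbdcd"
Sliding window (track last position of each char):
  Position 0 ('h'): window [0,0] length 1 -- new best
  Position 1 ('f'): window [0,1] length 2 -- new best
  Position 2 ('e'): window [0,2] length 3 -- new best
  Position 3 ('c'): window [0,3] length 4 -- new best
  Position 4 ('b'): window [0,4] length 5 -- new best
  Position 5 ('d'): window [0,5] length 6 -- new best
  Position 6 ('c'): repeat (last at 3), move window start to 4
  Position 6 ('c'): window [4,6] length 3
  Position 7 ('d'): repeat (last at 5), move window start to 6
  Position 7 ('d'): window [6,7] length 2
Longest substring with no repeats: "hfecbd" with length 6

6


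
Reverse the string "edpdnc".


Input: edpdnc
Reading characters right to left:
  Position 5: 'c'
  Position 4: 'n'
  Position 3: 'd'
  Position 2: 'p'
  Position 1: 'd'
  Position 0: 'e'
Reversed: cndpde

cndpde


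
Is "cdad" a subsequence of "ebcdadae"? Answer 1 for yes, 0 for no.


Check if "cdad" is a subsequence of "ebcdadae"
Greedy scan:
  Position 0 ('e'): no match needed
  Position 1 ('b'): no match needed
  Position 2 ('c'): matches sub[0] = 'c'
  Position 3 ('d'): matches sub[1] = 'd'
  Position 4 ('a'): matches sub[2] = 'a'
  Position 5 ('d'): matches sub[3] = 'd'
  Position 6 ('a'): no match needed
  Position 7 ('e'): no match needed
All 4 characters matched => is a subsequence

1


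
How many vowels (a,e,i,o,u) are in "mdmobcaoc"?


Input: mdmobcaoc
Checking each character:
  'm' at position 0: consonant
  'd' at position 1: consonant
  'm' at position 2: consonant
  'o' at position 3: vowel (running total: 1)
  'b' at position 4: consonant
  'c' at position 5: consonant
  'a' at position 6: vowel (running total: 2)
  'o' at position 7: vowel (running total: 3)
  'c' at position 8: consonant
Total vowels: 3

3


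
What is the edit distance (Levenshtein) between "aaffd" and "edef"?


Computing edit distance: "aaffd" -> "edef"
DP table:
           e    d    e    f
      0    1    2    3    4
  a   1    1    2    3    4
  a   2    2    2    3    4
  f   3    3    3    3    3
  f   4    4    4    4    3
  d   5    5    4    5    4
Edit distance = dp[5][4] = 4

4


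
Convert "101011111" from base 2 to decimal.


Input: "101011111" in base 2
Positional expansion:
  Digit '1' (value 1) x 2^8 = 256
  Digit '0' (value 0) x 2^7 = 0
  Digit '1' (value 1) x 2^6 = 64
  Digit '0' (value 0) x 2^5 = 0
  Digit '1' (value 1) x 2^4 = 16
  Digit '1' (value 1) x 2^3 = 8
  Digit '1' (value 1) x 2^2 = 4
  Digit '1' (value 1) x 2^1 = 2
  Digit '1' (value 1) x 2^0 = 1
Sum = 351

351


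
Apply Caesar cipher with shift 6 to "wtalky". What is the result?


Caesar cipher: shift "wtalky" by 6
  'w' (pos 22) + 6 = pos 2 = 'c'
  't' (pos 19) + 6 = pos 25 = 'z'
  'a' (pos 0) + 6 = pos 6 = 'g'
  'l' (pos 11) + 6 = pos 17 = 'r'
  'k' (pos 10) + 6 = pos 16 = 'q'
  'y' (pos 24) + 6 = pos 4 = 'e'
Result: czgrqe

czgrqe


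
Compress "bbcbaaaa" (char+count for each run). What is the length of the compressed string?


Input: bbcbaaaa
Runs:
  'b' x 2 => "b2"
  'c' x 1 => "c1"
  'b' x 1 => "b1"
  'a' x 4 => "a4"
Compressed: "b2c1b1a4"
Compressed length: 8

8


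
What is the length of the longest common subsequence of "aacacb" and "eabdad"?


LCS of "aacacb" and "eabdad"
DP table:
           e    a    b    d    a    d
      0    0    0    0    0    0    0
  a   0    0    1    1    1    1    1
  a   0    0    1    1    1    2    2
  c   0    0    1    1    1    2    2
  a   0    0    1    1    1    2    2
  c   0    0    1    1    1    2    2
  b   0    0    1    2    2    2    2
LCS length = dp[6][6] = 2

2


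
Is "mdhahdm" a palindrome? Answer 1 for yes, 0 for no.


Input: mdhahdm
Reversed: mdhahdm
  Compare pos 0 ('m') with pos 6 ('m'): match
  Compare pos 1 ('d') with pos 5 ('d'): match
  Compare pos 2 ('h') with pos 4 ('h'): match
Result: palindrome

1


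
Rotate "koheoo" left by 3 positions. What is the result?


Input: "koheoo", rotate left by 3
First 3 characters: "koh"
Remaining characters: "eoo"
Concatenate remaining + first: "eoo" + "koh" = "eookoh"

eookoh


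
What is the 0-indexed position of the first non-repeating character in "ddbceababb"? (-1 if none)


Input: ddbceababb
Character frequencies:
  'a': 2
  'b': 4
  'c': 1
  'd': 2
  'e': 1
Scanning left to right for freq == 1:
  Position 0 ('d'): freq=2, skip
  Position 1 ('d'): freq=2, skip
  Position 2 ('b'): freq=4, skip
  Position 3 ('c'): unique! => answer = 3

3


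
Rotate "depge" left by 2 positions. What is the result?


Input: "depge", rotate left by 2
First 2 characters: "de"
Remaining characters: "pge"
Concatenate remaining + first: "pge" + "de" = "pgede"

pgede


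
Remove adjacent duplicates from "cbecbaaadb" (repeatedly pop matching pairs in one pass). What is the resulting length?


Input: cbecbaaadb
Stack-based adjacent duplicate removal:
  Read 'c': push. Stack: c
  Read 'b': push. Stack: cb
  Read 'e': push. Stack: cbe
  Read 'c': push. Stack: cbec
  Read 'b': push. Stack: cbecb
  Read 'a': push. Stack: cbecba
  Read 'a': matches stack top 'a' => pop. Stack: cbecb
  Read 'a': push. Stack: cbecba
  Read 'd': push. Stack: cbecbad
  Read 'b': push. Stack: cbecbadb
Final stack: "cbecbadb" (length 8)

8


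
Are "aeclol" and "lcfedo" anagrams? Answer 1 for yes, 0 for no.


Strings: "aeclol", "lcfedo"
Sorted first:  acello
Sorted second: cdeflo
Differ at position 0: 'a' vs 'c' => not anagrams

0


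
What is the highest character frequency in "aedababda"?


Input: aedababda
Character counts:
  'a': 4
  'b': 2
  'd': 2
  'e': 1
Maximum frequency: 4

4


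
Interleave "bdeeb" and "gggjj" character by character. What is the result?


Interleaving "bdeeb" and "gggjj":
  Position 0: 'b' from first, 'g' from second => "bg"
  Position 1: 'd' from first, 'g' from second => "dg"
  Position 2: 'e' from first, 'g' from second => "eg"
  Position 3: 'e' from first, 'j' from second => "ej"
  Position 4: 'b' from first, 'j' from second => "bj"
Result: bgdgegejbj

bgdgegejbj


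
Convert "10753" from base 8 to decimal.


Input: "10753" in base 8
Positional expansion:
  Digit '1' (value 1) x 8^4 = 4096
  Digit '0' (value 0) x 8^3 = 0
  Digit '7' (value 7) x 8^2 = 448
  Digit '5' (value 5) x 8^1 = 40
  Digit '3' (value 3) x 8^0 = 3
Sum = 4587

4587


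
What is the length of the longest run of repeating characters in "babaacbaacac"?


Input: "babaacbaacac"
Scanning for longest run:
  Position 1 ('a'): new char, reset run to 1
  Position 2 ('b'): new char, reset run to 1
  Position 3 ('a'): new char, reset run to 1
  Position 4 ('a'): continues run of 'a', length=2
  Position 5 ('c'): new char, reset run to 1
  Position 6 ('b'): new char, reset run to 1
  Position 7 ('a'): new char, reset run to 1
  Position 8 ('a'): continues run of 'a', length=2
  Position 9 ('c'): new char, reset run to 1
  Position 10 ('a'): new char, reset run to 1
  Position 11 ('c'): new char, reset run to 1
Longest run: 'a' with length 2

2
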